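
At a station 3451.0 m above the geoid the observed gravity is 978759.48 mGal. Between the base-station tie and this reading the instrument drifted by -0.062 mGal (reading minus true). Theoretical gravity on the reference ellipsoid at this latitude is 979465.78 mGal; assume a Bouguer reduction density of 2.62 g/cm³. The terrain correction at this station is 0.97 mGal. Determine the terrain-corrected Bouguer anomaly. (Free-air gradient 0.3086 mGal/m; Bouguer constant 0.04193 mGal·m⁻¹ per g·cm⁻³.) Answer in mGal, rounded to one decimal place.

-19.4

Drift-corrected reading = 978759.48 − (-0.062) = 978759.542 mGal
Free-air correction = 0.3086 × 3451.0 = 1064.98 mGal
Free-air anomaly = 978759.542 − 979465.78 + (1064.98) = 358.742 mGal
Bouguer slab correction = 0.04193 × 2.62 × 3451.0 = 379.12 mGal
Simple Bouguer anomaly = 358.742 − (379.12) = -20.378 mGal
Complete Bouguer anomaly = -20.378 + 0.97 = -19.408 mGal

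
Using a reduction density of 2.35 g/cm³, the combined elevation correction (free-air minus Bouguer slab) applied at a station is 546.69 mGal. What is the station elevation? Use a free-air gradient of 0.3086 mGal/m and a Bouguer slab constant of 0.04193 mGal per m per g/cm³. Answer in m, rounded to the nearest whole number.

2602

Combined gradient = 0.3086 − 0.04193 × 2.35 = 0.2100645 mGal/m
h = 546.69 / 0.2100645 = 2602.49 m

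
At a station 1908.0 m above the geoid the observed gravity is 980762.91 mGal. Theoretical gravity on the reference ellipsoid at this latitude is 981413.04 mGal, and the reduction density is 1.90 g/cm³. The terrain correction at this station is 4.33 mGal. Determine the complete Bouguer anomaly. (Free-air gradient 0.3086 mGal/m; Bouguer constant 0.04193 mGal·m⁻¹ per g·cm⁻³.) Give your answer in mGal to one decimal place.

-209.0

Free-air correction = 0.3086 × 1908.0 = 588.81 mGal
Free-air anomaly = 980762.91 − 981413.04 + (588.81) = -61.32 mGal
Bouguer slab correction = 0.04193 × 1.90 × 1908.0 = 152.00 mGal
Simple Bouguer anomaly = -61.32 − (152.00) = -213.32 mGal
Complete Bouguer anomaly = -213.32 + 4.33 = -208.99 mGal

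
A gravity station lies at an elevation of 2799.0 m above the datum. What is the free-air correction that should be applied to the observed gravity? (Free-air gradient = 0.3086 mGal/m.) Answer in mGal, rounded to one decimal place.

863.8

Free-air correction = 0.3086 × 2799.0 = 863.8 mGal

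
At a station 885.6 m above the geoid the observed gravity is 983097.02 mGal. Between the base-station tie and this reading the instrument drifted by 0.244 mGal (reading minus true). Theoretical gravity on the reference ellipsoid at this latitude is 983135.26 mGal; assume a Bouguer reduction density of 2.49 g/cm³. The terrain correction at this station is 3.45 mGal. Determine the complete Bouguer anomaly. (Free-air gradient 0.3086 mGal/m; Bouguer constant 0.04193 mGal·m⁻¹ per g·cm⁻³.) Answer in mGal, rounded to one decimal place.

145.8

Drift-corrected reading = 983097.02 − (0.244) = 983096.776 mGal
Free-air correction = 0.3086 × 885.6 = 273.30 mGal
Free-air anomaly = 983096.776 − 983135.26 + (273.30) = 234.816 mGal
Bouguer slab correction = 0.04193 × 2.49 × 885.6 = 92.46 mGal
Simple Bouguer anomaly = 234.816 − (92.46) = 142.356 mGal
Complete Bouguer anomaly = 142.356 + 3.45 = 145.806 mGal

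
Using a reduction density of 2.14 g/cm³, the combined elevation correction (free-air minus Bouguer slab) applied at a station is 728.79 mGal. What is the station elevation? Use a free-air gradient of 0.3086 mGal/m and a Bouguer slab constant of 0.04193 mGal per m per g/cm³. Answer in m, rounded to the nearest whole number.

3330

Combined gradient = 0.3086 − 0.04193 × 2.14 = 0.2188698 mGal/m
h = 728.79 / 0.2188698 = 3329.79 m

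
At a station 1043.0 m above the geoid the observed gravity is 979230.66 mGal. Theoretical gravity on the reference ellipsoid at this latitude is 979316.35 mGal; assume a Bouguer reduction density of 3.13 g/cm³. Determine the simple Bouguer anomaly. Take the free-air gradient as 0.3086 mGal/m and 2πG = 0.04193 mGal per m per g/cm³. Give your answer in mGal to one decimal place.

Free-air correction = 0.3086 × 1043.0 = 321.87 mGal
Free-air anomaly = 979230.66 − 979316.35 + (321.87) = 236.18 mGal
Bouguer slab correction = 0.04193 × 3.13 × 1043.0 = 136.88 mGal
Simple Bouguer anomaly = 236.18 − (136.88) = 99.30 mGal

99.3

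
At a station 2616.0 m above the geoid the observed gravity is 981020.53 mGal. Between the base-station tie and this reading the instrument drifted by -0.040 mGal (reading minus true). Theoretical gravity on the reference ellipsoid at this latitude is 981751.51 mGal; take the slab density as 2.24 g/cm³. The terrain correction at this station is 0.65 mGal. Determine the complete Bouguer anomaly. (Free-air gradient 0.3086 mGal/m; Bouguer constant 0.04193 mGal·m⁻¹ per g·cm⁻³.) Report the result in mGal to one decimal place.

-168.7

Drift-corrected reading = 981020.53 − (-0.040) = 981020.570 mGal
Free-air correction = 0.3086 × 2616.0 = 807.30 mGal
Free-air anomaly = 981020.570 − 981751.51 + (807.30) = 76.360 mGal
Bouguer slab correction = 0.04193 × 2.24 × 2616.0 = 245.70 mGal
Simple Bouguer anomaly = 76.360 − (245.70) = -169.340 mGal
Complete Bouguer anomaly = -169.340 + 0.65 = -168.690 mGal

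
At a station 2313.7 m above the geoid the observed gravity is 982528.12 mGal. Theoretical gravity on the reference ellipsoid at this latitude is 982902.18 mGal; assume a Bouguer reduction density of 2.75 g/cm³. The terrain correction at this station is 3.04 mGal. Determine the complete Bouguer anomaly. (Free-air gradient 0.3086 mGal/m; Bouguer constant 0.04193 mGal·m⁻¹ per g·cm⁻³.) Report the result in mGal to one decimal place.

76.2

Free-air correction = 0.3086 × 2313.7 = 714.01 mGal
Free-air anomaly = 982528.12 − 982902.18 + (714.01) = 339.95 mGal
Bouguer slab correction = 0.04193 × 2.75 × 2313.7 = 266.79 mGal
Simple Bouguer anomaly = 339.95 − (266.79) = 73.16 mGal
Complete Bouguer anomaly = 73.16 + 3.04 = 76.20 mGal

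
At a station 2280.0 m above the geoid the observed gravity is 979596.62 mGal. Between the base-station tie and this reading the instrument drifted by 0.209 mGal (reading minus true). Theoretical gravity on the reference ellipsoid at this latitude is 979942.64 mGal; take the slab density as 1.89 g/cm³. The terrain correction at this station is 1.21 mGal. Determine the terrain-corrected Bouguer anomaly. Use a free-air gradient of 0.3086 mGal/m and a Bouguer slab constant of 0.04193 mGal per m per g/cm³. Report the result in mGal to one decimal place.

Drift-corrected reading = 979596.62 − (0.209) = 979596.411 mGal
Free-air correction = 0.3086 × 2280.0 = 703.61 mGal
Free-air anomaly = 979596.411 − 979942.64 + (703.61) = 357.381 mGal
Bouguer slab correction = 0.04193 × 1.89 × 2280.0 = 180.68 mGal
Simple Bouguer anomaly = 357.381 − (180.68) = 176.701 mGal
Complete Bouguer anomaly = 176.701 + 1.21 = 177.911 mGal

177.9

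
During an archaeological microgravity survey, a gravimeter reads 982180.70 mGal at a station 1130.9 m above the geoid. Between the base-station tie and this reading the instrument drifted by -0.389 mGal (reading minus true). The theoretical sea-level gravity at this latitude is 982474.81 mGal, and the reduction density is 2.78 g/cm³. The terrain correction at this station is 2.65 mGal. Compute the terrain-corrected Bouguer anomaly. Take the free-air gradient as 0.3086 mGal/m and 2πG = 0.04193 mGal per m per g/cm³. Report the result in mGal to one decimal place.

-73.9

Drift-corrected reading = 982180.70 − (-0.389) = 982181.089 mGal
Free-air correction = 0.3086 × 1130.9 = 349.00 mGal
Free-air anomaly = 982181.089 − 982474.81 + (349.00) = 55.279 mGal
Bouguer slab correction = 0.04193 × 2.78 × 1130.9 = 131.82 mGal
Simple Bouguer anomaly = 55.279 − (131.82) = -76.541 mGal
Complete Bouguer anomaly = -76.541 + 2.65 = -73.891 mGal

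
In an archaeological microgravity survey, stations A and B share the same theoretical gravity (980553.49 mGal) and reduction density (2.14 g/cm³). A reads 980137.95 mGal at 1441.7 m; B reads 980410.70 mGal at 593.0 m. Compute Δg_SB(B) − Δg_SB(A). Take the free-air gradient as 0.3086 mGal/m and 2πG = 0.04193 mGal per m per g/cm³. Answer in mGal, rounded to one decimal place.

87.0

Δg_SB(A) = 980137.95 − 980553.49 + 0.3086×1441.7 − 0.04193×2.14×1441.7 = -100.00 mGal
Δg_SB(B) = 980410.70 − 980553.49 + 0.3086×593.0 − 0.04193×2.14×593.0 = -13.00 mGal
Difference = -13.00 − (-100.00) = 87.00 mGal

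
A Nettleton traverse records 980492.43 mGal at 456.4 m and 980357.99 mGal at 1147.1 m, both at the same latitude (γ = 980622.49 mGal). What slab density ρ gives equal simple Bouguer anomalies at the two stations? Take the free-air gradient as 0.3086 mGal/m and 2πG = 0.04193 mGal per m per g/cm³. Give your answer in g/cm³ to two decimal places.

2.72

Δg_obs = 980357.99 − 980492.43 = -134.44 mGal over Δh = 1147.1 − 456.4 = 690.7 m
Equal Bouguer anomalies ⇒ Δg_obs + (0.3086 − 0.04193ρ)·Δh = 0
0.3086 − 0.04193ρ = −Δg_obs/Δh = 0.19464
ρ = (0.3086 − 0.19464) / 0.04193 = 2.72 g/cm³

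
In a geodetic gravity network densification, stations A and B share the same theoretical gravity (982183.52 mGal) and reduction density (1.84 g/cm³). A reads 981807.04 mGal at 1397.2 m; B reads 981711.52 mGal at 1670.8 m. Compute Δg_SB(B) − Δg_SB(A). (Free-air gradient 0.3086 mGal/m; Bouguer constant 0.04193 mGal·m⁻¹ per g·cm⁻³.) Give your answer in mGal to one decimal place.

Δg_SB(A) = 981807.04 − 982183.52 + 0.3086×1397.2 − 0.04193×1.84×1397.2 = -53.10 mGal
Δg_SB(B) = 981711.52 − 982183.52 + 0.3086×1670.8 − 0.04193×1.84×1670.8 = -85.30 mGal
Difference = -85.30 − (-53.10) = -32.20 mGal

-32.2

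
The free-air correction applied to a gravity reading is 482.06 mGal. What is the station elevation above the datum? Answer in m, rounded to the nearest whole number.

h = 482.06 / 0.3086 = 1562.09 m

1562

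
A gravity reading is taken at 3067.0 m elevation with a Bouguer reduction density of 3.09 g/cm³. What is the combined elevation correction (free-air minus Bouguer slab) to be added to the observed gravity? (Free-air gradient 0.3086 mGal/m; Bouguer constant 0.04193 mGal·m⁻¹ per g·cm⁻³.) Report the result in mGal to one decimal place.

Combined gradient = 0.3086 − 0.04193 × 3.09 = 0.1790363 mGal/m
Combined elevation correction = 0.1790363 × 3067.0 = 549.1 mGal

549.1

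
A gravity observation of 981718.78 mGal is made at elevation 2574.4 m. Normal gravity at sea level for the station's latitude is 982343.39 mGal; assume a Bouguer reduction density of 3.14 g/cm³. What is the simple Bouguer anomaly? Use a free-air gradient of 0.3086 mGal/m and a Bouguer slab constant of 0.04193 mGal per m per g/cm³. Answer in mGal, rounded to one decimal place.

-169.1

Free-air correction = 0.3086 × 2574.4 = 794.46 mGal
Free-air anomaly = 981718.78 − 982343.39 + (794.46) = 169.85 mGal
Bouguer slab correction = 0.04193 × 3.14 × 2574.4 = 338.95 mGal
Simple Bouguer anomaly = 169.85 − (338.95) = -169.10 mGal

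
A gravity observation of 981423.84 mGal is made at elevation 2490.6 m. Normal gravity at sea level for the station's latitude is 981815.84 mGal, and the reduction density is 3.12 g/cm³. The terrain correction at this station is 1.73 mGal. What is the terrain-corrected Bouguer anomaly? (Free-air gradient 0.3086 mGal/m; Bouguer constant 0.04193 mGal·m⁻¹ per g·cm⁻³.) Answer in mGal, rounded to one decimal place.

52.5

Free-air correction = 0.3086 × 2490.6 = 768.60 mGal
Free-air anomaly = 981423.84 − 981815.84 + (768.60) = 376.60 mGal
Bouguer slab correction = 0.04193 × 3.12 × 2490.6 = 325.82 mGal
Simple Bouguer anomaly = 376.60 − (325.82) = 50.78 mGal
Complete Bouguer anomaly = 50.78 + 1.73 = 52.51 mGal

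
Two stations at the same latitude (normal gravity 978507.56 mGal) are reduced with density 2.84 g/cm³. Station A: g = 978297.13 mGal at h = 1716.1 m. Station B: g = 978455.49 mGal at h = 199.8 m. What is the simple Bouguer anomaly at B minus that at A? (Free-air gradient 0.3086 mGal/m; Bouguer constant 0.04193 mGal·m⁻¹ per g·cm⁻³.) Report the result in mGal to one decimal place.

-129.0

Δg_SB(A) = 978297.13 − 978507.56 + 0.3086×1716.1 − 0.04193×2.84×1716.1 = 114.80 mGal
Δg_SB(B) = 978455.49 − 978507.56 + 0.3086×199.8 − 0.04193×2.84×199.8 = -14.20 mGal
Difference = -14.20 − (114.80) = -129.00 mGal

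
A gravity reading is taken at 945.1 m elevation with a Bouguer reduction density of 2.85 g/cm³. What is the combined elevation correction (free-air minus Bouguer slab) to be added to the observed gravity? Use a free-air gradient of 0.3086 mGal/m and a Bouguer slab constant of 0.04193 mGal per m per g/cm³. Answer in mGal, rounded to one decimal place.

178.7

Combined gradient = 0.3086 − 0.04193 × 2.85 = 0.1890995 mGal/m
Combined elevation correction = 0.1890995 × 945.1 = 178.7 mGal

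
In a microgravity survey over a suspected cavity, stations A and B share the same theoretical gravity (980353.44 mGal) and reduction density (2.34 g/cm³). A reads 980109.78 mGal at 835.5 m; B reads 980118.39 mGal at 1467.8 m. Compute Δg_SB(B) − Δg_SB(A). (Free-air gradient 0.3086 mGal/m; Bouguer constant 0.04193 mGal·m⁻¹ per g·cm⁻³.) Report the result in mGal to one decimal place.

141.7

Δg_SB(A) = 980109.78 − 980353.44 + 0.3086×835.5 − 0.04193×2.34×835.5 = -67.80 mGal
Δg_SB(B) = 980118.39 − 980353.44 + 0.3086×1467.8 − 0.04193×2.34×1467.8 = 73.90 mGal
Difference = 73.90 − (-67.80) = 141.70 mGal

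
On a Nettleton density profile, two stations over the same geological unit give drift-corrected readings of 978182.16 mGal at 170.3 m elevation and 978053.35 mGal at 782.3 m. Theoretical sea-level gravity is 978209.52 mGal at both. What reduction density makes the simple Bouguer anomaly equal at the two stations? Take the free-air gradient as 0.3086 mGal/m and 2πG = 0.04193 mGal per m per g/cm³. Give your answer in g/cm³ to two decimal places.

2.34

Δg_obs = 978053.35 − 978182.16 = -128.81 mGal over Δh = 782.3 − 170.3 = 612.0 m
Equal Bouguer anomalies ⇒ Δg_obs + (0.3086 − 0.04193ρ)·Δh = 0
0.3086 − 0.04193ρ = −Δg_obs/Δh = 0.21047
ρ = (0.3086 − 0.21047) / 0.04193 = 2.34 g/cm³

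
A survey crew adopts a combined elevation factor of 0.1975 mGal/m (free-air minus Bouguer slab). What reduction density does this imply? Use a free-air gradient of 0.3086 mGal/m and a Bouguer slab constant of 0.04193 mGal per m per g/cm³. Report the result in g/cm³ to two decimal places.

0.1975 = 0.3086 − 0.04193 × ρ
ρ = (0.3086 − 0.1975) / 0.04193 = 2.65 g/cm³

2.65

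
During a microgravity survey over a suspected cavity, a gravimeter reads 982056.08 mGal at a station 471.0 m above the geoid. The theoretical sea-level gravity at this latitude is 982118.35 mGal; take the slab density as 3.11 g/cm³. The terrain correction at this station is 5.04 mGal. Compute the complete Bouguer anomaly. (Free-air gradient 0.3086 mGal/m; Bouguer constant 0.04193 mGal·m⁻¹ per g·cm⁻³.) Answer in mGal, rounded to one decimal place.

Free-air correction = 0.3086 × 471.0 = 145.35 mGal
Free-air anomaly = 982056.08 − 982118.35 + (145.35) = 83.08 mGal
Bouguer slab correction = 0.04193 × 3.11 × 471.0 = 61.42 mGal
Simple Bouguer anomaly = 83.08 − (61.42) = 21.66 mGal
Complete Bouguer anomaly = 21.66 + 5.04 = 26.70 mGal

26.7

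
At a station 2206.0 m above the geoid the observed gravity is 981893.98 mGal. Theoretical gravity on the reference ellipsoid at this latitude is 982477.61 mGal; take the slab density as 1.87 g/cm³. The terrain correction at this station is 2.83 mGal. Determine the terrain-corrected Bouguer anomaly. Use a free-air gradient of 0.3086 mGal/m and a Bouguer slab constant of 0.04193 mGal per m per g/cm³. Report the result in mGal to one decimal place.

-73.0

Free-air correction = 0.3086 × 2206.0 = 680.77 mGal
Free-air anomaly = 981893.98 − 982477.61 + (680.77) = 97.14 mGal
Bouguer slab correction = 0.04193 × 1.87 × 2206.0 = 172.97 mGal
Simple Bouguer anomaly = 97.14 − (172.97) = -75.83 mGal
Complete Bouguer anomaly = -75.83 + 2.83 = -73.00 mGal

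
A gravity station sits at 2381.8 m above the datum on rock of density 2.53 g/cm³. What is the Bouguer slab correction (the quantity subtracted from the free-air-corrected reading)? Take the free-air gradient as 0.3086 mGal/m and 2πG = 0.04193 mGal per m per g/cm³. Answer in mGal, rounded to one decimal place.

Bouguer slab correction = 0.04193 × 2.53 × 2381.8 = 252.7 mGal

252.7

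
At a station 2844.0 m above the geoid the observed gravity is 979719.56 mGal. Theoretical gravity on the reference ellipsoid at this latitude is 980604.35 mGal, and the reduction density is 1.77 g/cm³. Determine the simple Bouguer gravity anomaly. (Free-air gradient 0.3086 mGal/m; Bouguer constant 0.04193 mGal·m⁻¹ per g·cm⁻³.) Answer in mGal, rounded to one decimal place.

-218.2

Free-air correction = 0.3086 × 2844.0 = 877.66 mGal
Free-air anomaly = 979719.56 − 980604.35 + (877.66) = -7.13 mGal
Bouguer slab correction = 0.04193 × 1.77 × 2844.0 = 211.07 mGal
Simple Bouguer anomaly = -7.13 − (211.07) = -218.20 mGal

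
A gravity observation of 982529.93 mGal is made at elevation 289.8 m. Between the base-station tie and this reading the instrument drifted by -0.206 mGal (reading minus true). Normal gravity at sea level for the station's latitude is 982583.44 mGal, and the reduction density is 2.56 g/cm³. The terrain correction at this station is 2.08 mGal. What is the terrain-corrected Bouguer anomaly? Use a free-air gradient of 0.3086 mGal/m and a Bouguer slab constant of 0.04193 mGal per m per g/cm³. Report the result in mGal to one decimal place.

7.1

Drift-corrected reading = 982529.93 − (-0.206) = 982530.136 mGal
Free-air correction = 0.3086 × 289.8 = 89.43 mGal
Free-air anomaly = 982530.136 − 982583.44 + (89.43) = 36.126 mGal
Bouguer slab correction = 0.04193 × 2.56 × 289.8 = 31.11 mGal
Simple Bouguer anomaly = 36.126 − (31.11) = 5.016 mGal
Complete Bouguer anomaly = 5.016 + 2.08 = 7.096 mGal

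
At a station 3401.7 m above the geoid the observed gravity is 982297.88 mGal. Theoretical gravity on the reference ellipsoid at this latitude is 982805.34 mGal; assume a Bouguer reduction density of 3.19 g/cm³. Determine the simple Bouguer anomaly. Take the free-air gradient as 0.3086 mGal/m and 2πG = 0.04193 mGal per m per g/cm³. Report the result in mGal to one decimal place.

87.3

Free-air correction = 0.3086 × 3401.7 = 1049.76 mGal
Free-air anomaly = 982297.88 − 982805.34 + (1049.76) = 542.30 mGal
Bouguer slab correction = 0.04193 × 3.19 × 3401.7 = 455.00 mGal
Simple Bouguer anomaly = 542.30 − (455.00) = 87.30 mGal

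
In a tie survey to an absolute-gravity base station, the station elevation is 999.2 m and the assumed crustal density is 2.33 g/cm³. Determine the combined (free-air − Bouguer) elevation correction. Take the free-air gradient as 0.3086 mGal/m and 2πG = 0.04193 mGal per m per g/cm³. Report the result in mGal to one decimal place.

210.7

Combined gradient = 0.3086 − 0.04193 × 2.33 = 0.2109031 mGal/m
Combined elevation correction = 0.2109031 × 999.2 = 210.7 mGal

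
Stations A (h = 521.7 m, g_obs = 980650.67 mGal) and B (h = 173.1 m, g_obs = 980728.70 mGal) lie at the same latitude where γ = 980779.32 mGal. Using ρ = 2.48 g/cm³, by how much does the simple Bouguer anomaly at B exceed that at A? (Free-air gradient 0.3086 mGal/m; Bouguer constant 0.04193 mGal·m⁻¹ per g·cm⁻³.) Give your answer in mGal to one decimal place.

Δg_SB(A) = 980650.67 − 980779.32 + 0.3086×521.7 − 0.04193×2.48×521.7 = -21.90 mGal
Δg_SB(B) = 980728.70 − 980779.32 + 0.3086×173.1 − 0.04193×2.48×173.1 = -15.20 mGal
Difference = -15.20 − (-21.90) = 6.70 mGal

6.7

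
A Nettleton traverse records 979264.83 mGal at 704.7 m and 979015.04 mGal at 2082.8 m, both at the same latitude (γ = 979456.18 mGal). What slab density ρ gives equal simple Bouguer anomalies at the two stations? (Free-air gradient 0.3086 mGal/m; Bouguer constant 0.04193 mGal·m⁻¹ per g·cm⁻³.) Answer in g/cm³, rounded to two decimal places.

Δg_obs = 979015.04 − 979264.83 = -249.79 mGal over Δh = 2082.8 − 704.7 = 1378.1 m
Equal Bouguer anomalies ⇒ Δg_obs + (0.3086 − 0.04193ρ)·Δh = 0
0.3086 − 0.04193ρ = −Δg_obs/Δh = 0.18126
ρ = (0.3086 − 0.18126) / 0.04193 = 3.04 g/cm³

3.04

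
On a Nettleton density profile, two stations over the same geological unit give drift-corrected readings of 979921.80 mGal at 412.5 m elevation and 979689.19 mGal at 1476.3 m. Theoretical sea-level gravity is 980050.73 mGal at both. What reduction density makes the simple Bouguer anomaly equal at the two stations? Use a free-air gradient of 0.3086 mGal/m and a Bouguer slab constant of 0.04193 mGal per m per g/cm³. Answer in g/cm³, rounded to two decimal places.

2.15

Δg_obs = 979689.19 − 979921.80 = -232.61 mGal over Δh = 1476.3 − 412.5 = 1063.8 m
Equal Bouguer anomalies ⇒ Δg_obs + (0.3086 − 0.04193ρ)·Δh = 0
0.3086 − 0.04193ρ = −Δg_obs/Δh = 0.21866
ρ = (0.3086 − 0.21866) / 0.04193 = 2.15 g/cm³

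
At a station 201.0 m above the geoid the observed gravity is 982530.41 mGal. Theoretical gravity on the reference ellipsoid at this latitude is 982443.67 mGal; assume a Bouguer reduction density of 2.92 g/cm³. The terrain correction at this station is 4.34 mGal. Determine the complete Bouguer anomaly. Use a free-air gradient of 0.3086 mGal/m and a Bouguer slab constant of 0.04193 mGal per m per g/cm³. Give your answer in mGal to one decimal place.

Free-air correction = 0.3086 × 201.0 = 62.03 mGal
Free-air anomaly = 982530.41 − 982443.67 + (62.03) = 148.77 mGal
Bouguer slab correction = 0.04193 × 2.92 × 201.0 = 24.61 mGal
Simple Bouguer anomaly = 148.77 − (24.61) = 124.16 mGal
Complete Bouguer anomaly = 124.16 + 4.34 = 128.50 mGal

128.5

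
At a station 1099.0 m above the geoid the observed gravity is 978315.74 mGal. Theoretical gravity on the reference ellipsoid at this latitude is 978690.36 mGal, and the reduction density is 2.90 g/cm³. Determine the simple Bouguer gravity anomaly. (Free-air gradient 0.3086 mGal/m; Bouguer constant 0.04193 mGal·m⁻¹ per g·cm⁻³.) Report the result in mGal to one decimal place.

-169.1

Free-air correction = 0.3086 × 1099.0 = 339.15 mGal
Free-air anomaly = 978315.74 − 978690.36 + (339.15) = -35.47 mGal
Bouguer slab correction = 0.04193 × 2.90 × 1099.0 = 133.64 mGal
Simple Bouguer anomaly = -35.47 − (133.64) = -169.11 mGal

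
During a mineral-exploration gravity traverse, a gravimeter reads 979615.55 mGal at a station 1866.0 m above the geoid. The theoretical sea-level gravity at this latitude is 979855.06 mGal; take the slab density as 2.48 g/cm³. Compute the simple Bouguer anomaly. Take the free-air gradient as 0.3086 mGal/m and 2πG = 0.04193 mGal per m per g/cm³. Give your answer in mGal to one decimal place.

Free-air correction = 0.3086 × 1866.0 = 575.85 mGal
Free-air anomaly = 979615.55 − 979855.06 + (575.85) = 336.34 mGal
Bouguer slab correction = 0.04193 × 2.48 × 1866.0 = 194.04 mGal
Simple Bouguer anomaly = 336.34 − (194.04) = 142.30 mGal

142.3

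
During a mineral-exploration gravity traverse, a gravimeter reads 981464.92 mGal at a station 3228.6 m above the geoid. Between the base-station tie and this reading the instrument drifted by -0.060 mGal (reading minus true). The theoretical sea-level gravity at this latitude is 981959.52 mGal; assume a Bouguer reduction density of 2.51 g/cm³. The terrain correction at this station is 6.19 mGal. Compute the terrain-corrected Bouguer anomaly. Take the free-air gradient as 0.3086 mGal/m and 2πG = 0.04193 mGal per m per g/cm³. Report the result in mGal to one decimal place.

Drift-corrected reading = 981464.92 − (-0.060) = 981464.980 mGal
Free-air correction = 0.3086 × 3228.6 = 996.35 mGal
Free-air anomaly = 981464.980 − 981959.52 + (996.35) = 501.810 mGal
Bouguer slab correction = 0.04193 × 2.51 × 3228.6 = 339.79 mGal
Simple Bouguer anomaly = 501.810 − (339.79) = 162.020 mGal
Complete Bouguer anomaly = 162.020 + 6.19 = 168.210 mGal

168.2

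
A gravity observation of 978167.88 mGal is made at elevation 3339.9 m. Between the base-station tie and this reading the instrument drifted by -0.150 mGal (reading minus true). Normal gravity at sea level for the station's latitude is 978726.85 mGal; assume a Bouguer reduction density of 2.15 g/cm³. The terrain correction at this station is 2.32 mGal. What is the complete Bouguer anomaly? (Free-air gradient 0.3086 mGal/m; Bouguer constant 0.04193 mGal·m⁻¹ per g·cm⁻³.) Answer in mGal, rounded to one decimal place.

173.1

Drift-corrected reading = 978167.88 − (-0.150) = 978168.030 mGal
Free-air correction = 0.3086 × 3339.9 = 1030.69 mGal
Free-air anomaly = 978168.030 − 978726.85 + (1030.69) = 471.870 mGal
Bouguer slab correction = 0.04193 × 2.15 × 3339.9 = 301.09 mGal
Simple Bouguer anomaly = 471.870 − (301.09) = 170.780 mGal
Complete Bouguer anomaly = 170.780 + 2.32 = 173.100 mGal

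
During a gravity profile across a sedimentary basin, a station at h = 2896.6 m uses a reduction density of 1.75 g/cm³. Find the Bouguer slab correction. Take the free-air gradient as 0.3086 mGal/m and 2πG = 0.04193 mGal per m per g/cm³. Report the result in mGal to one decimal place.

212.5

Bouguer slab correction = 0.04193 × 1.75 × 2896.6 = 212.5 mGal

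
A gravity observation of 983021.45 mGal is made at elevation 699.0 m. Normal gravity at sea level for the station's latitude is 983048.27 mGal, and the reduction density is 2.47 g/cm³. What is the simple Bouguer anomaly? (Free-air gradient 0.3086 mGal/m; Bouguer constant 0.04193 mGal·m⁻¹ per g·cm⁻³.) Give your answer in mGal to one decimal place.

Free-air correction = 0.3086 × 699.0 = 215.71 mGal
Free-air anomaly = 983021.45 − 983048.27 + (215.71) = 188.89 mGal
Bouguer slab correction = 0.04193 × 2.47 × 699.0 = 72.39 mGal
Simple Bouguer anomaly = 188.89 − (72.39) = 116.50 mGal

116.5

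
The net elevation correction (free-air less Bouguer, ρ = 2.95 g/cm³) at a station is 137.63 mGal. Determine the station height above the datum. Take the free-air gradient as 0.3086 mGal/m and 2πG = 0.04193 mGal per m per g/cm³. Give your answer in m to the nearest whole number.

Combined gradient = 0.3086 − 0.04193 × 2.95 = 0.1849065 mGal/m
h = 137.63 / 0.1849065 = 744.32 m

744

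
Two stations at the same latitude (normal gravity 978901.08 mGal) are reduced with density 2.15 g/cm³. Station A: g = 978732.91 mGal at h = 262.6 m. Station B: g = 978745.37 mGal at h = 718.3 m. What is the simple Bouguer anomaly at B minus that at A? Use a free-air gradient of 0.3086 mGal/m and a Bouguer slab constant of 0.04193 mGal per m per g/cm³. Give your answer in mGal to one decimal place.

112.0

Δg_SB(A) = 978732.91 − 978901.08 + 0.3086×262.6 − 0.04193×2.15×262.6 = -110.80 mGal
Δg_SB(B) = 978745.37 − 978901.08 + 0.3086×718.3 − 0.04193×2.15×718.3 = 1.20 mGal
Difference = 1.20 − (-110.80) = 112.00 mGal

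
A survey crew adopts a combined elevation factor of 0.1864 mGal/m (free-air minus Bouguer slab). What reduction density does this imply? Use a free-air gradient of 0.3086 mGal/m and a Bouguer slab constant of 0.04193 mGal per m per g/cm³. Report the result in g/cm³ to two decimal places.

0.1864 = 0.3086 − 0.04193 × ρ
ρ = (0.3086 − 0.1864) / 0.04193 = 2.91 g/cm³

2.91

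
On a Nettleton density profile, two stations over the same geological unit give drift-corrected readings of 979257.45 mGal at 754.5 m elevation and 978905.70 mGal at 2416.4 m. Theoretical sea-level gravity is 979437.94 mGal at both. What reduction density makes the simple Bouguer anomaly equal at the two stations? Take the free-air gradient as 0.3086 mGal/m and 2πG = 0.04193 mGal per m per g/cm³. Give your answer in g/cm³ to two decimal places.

Δg_obs = 978905.70 − 979257.45 = -351.75 mGal over Δh = 2416.4 − 754.5 = 1661.9 m
Equal Bouguer anomalies ⇒ Δg_obs + (0.3086 − 0.04193ρ)·Δh = 0
0.3086 − 0.04193ρ = −Δg_obs/Δh = 0.21166
ρ = (0.3086 − 0.21166) / 0.04193 = 2.31 g/cm³

2.31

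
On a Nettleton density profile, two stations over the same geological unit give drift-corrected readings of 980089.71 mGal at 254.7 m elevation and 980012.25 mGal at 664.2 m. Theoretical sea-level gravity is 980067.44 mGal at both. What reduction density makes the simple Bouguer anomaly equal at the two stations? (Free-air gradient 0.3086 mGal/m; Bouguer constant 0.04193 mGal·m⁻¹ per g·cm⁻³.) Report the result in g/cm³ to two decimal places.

2.85

Δg_obs = 980012.25 − 980089.71 = -77.46 mGal over Δh = 664.2 − 254.7 = 409.5 m
Equal Bouguer anomalies ⇒ Δg_obs + (0.3086 − 0.04193ρ)·Δh = 0
0.3086 − 0.04193ρ = −Δg_obs/Δh = 0.18916
ρ = (0.3086 − 0.18916) / 0.04193 = 2.85 g/cm³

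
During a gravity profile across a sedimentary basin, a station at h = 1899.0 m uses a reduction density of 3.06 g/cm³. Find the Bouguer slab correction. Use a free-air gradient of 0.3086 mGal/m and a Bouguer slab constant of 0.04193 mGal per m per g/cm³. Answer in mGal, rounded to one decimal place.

243.7

Bouguer slab correction = 0.04193 × 3.06 × 1899.0 = 243.7 mGal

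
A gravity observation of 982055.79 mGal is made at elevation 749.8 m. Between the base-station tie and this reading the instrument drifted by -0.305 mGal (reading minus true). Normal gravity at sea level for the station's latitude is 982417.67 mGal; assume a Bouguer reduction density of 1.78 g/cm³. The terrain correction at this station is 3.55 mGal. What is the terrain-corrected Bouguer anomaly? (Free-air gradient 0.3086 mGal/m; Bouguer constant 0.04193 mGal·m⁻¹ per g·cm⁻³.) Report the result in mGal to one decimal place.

Drift-corrected reading = 982055.79 − (-0.305) = 982056.095 mGal
Free-air correction = 0.3086 × 749.8 = 231.39 mGal
Free-air anomaly = 982056.095 − 982417.67 + (231.39) = -130.185 mGal
Bouguer slab correction = 0.04193 × 1.78 × 749.8 = 55.96 mGal
Simple Bouguer anomaly = -130.185 − (55.96) = -186.145 mGal
Complete Bouguer anomaly = -186.145 + 3.55 = -182.595 mGal

-182.6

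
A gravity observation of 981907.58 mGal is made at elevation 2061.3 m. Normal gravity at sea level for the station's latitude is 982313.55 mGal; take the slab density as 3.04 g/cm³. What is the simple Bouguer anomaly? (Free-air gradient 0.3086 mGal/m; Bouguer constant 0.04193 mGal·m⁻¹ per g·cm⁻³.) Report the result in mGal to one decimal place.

-32.6

Free-air correction = 0.3086 × 2061.3 = 636.12 mGal
Free-air anomaly = 981907.58 − 982313.55 + (636.12) = 230.15 mGal
Bouguer slab correction = 0.04193 × 3.04 × 2061.3 = 262.75 mGal
Simple Bouguer anomaly = 230.15 − (262.75) = -32.60 mGal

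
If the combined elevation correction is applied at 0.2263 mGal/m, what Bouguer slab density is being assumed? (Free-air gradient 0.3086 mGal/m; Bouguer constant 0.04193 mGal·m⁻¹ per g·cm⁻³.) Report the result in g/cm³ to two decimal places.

0.2263 = 0.3086 − 0.04193 × ρ
ρ = (0.3086 − 0.2263) / 0.04193 = 1.96 g/cm³

1.96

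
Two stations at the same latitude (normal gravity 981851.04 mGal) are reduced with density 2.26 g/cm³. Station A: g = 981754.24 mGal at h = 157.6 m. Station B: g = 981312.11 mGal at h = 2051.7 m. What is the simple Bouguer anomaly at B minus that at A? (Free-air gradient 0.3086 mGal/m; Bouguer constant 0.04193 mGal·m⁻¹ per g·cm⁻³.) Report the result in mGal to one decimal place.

Δg_SB(A) = 981754.24 − 981851.04 + 0.3086×157.6 − 0.04193×2.26×157.6 = -63.10 mGal
Δg_SB(B) = 981312.11 − 981851.04 + 0.3086×2051.7 − 0.04193×2.26×2051.7 = -100.20 mGal
Difference = -100.20 − (-63.10) = -37.10 mGal

-37.1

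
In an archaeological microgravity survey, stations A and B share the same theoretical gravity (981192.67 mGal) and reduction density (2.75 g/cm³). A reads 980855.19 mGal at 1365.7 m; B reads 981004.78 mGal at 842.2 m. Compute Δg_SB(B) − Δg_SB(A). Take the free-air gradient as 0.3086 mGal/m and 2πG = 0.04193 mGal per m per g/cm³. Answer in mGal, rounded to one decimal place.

48.4

Δg_SB(A) = 980855.19 − 981192.67 + 0.3086×1365.7 − 0.04193×2.75×1365.7 = -73.50 mGal
Δg_SB(B) = 981004.78 − 981192.67 + 0.3086×842.2 − 0.04193×2.75×842.2 = -25.10 mGal
Difference = -25.10 − (-73.50) = 48.40 mGal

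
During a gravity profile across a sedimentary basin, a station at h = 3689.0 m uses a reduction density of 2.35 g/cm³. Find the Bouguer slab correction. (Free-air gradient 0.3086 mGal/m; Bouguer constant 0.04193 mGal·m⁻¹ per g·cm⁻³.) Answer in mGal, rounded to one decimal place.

Bouguer slab correction = 0.04193 × 2.35 × 3689.0 = 363.5 mGal

363.5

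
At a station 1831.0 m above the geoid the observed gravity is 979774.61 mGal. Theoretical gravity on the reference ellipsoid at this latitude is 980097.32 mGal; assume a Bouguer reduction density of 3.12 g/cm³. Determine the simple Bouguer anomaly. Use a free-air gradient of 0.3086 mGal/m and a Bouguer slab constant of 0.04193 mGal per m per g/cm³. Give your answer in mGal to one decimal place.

2.8

Free-air correction = 0.3086 × 1831.0 = 565.05 mGal
Free-air anomaly = 979774.61 − 980097.32 + (565.05) = 242.34 mGal
Bouguer slab correction = 0.04193 × 3.12 × 1831.0 = 239.53 mGal
Simple Bouguer anomaly = 242.34 − (239.53) = 2.81 mGal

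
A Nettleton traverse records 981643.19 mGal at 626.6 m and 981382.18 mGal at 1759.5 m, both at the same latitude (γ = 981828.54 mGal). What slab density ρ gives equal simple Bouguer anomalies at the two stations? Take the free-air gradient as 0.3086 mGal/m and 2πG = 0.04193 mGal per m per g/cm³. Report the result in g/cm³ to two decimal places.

1.87

Δg_obs = 981382.18 − 981643.19 = -261.01 mGal over Δh = 1759.5 − 626.6 = 1132.9 m
Equal Bouguer anomalies ⇒ Δg_obs + (0.3086 − 0.04193ρ)·Δh = 0
0.3086 − 0.04193ρ = −Δg_obs/Δh = 0.23039
ρ = (0.3086 − 0.23039) / 0.04193 = 1.87 g/cm³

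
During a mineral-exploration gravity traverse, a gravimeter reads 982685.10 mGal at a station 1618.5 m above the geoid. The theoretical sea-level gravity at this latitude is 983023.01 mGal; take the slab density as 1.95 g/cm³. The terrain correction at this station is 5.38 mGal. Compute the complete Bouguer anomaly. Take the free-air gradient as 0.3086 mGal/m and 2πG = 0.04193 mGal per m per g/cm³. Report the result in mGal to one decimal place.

Free-air correction = 0.3086 × 1618.5 = 499.47 mGal
Free-air anomaly = 982685.10 − 983023.01 + (499.47) = 161.56 mGal
Bouguer slab correction = 0.04193 × 1.95 × 1618.5 = 132.33 mGal
Simple Bouguer anomaly = 161.56 − (132.33) = 29.23 mGal
Complete Bouguer anomaly = 29.23 + 5.38 = 34.61 mGal

34.6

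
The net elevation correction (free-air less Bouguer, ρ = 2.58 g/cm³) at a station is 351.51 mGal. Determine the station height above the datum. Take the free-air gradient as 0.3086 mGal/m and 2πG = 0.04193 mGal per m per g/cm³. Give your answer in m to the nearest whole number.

1754

Combined gradient = 0.3086 − 0.04193 × 2.58 = 0.2004206 mGal/m
h = 351.51 / 0.2004206 = 1753.86 m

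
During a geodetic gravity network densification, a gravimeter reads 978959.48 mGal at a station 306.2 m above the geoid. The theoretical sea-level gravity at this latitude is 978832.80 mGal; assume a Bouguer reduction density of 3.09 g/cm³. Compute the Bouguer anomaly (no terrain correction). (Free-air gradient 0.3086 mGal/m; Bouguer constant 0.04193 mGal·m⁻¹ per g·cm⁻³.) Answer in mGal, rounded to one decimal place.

Free-air correction = 0.3086 × 306.2 = 94.49 mGal
Free-air anomaly = 978959.48 − 978832.80 + (94.49) = 221.17 mGal
Bouguer slab correction = 0.04193 × 3.09 × 306.2 = 39.67 mGal
Simple Bouguer anomaly = 221.17 − (39.67) = 181.50 mGal

181.5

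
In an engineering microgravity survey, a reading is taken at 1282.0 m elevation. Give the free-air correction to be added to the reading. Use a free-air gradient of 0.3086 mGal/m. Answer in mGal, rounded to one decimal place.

Free-air correction = 0.3086 × 1282.0 = 395.6 mGal

395.6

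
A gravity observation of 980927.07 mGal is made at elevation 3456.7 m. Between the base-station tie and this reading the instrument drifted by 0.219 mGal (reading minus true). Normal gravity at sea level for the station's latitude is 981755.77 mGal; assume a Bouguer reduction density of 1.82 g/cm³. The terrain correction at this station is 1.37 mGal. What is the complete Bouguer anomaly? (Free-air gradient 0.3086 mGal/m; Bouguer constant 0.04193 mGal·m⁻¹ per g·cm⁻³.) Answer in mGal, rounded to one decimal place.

Drift-corrected reading = 980927.07 − (0.219) = 980926.851 mGal
Free-air correction = 0.3086 × 3456.7 = 1066.74 mGal
Free-air anomaly = 980926.851 − 981755.77 + (1066.74) = 237.821 mGal
Bouguer slab correction = 0.04193 × 1.82 × 3456.7 = 263.79 mGal
Simple Bouguer anomaly = 237.821 − (263.79) = -25.969 mGal
Complete Bouguer anomaly = -25.969 + 1.37 = -24.599 mGal

-24.6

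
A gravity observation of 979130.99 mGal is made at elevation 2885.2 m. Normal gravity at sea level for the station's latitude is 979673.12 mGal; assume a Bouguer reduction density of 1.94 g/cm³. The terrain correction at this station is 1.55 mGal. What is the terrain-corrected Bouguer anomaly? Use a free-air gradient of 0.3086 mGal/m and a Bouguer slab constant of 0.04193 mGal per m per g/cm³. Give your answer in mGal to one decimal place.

Free-air correction = 0.3086 × 2885.2 = 890.37 mGal
Free-air anomaly = 979130.99 − 979673.12 + (890.37) = 348.24 mGal
Bouguer slab correction = 0.04193 × 1.94 × 2885.2 = 234.69 mGal
Simple Bouguer anomaly = 348.24 − (234.69) = 113.55 mGal
Complete Bouguer anomaly = 113.55 + 1.55 = 115.10 mGal

115.1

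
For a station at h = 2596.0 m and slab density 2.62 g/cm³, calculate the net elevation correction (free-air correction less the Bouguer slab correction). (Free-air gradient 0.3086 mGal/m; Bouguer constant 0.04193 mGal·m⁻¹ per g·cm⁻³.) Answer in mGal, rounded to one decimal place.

515.9

Combined gradient = 0.3086 − 0.04193 × 2.62 = 0.1987434 mGal/m
Combined elevation correction = 0.1987434 × 2596.0 = 515.9 mGal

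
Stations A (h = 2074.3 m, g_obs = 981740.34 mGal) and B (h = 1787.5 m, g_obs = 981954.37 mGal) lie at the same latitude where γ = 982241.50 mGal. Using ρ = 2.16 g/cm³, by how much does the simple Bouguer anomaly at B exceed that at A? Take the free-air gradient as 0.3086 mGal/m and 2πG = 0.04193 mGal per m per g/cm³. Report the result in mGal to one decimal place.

Δg_SB(A) = 981740.34 − 982241.50 + 0.3086×2074.3 − 0.04193×2.16×2074.3 = -48.90 mGal
Δg_SB(B) = 981954.37 − 982241.50 + 0.3086×1787.5 − 0.04193×2.16×1787.5 = 102.60 mGal
Difference = 102.60 − (-48.90) = 151.50 mGal

151.5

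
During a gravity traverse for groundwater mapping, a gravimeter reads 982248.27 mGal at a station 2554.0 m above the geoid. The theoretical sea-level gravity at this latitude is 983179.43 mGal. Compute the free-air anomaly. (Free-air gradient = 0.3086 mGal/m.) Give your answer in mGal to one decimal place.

Free-air correction = 0.3086 × 2554.0 = 788.16 mGal
Free-air anomaly = 982248.27 − 983179.43 + (788.16) = -143.00 mGal

-143.0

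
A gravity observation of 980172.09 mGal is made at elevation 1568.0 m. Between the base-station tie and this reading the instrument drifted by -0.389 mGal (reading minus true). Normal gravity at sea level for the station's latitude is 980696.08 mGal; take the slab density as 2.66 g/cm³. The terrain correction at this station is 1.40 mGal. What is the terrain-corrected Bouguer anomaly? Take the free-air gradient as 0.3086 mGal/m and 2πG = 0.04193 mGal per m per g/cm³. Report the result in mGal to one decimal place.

Drift-corrected reading = 980172.09 − (-0.389) = 980172.479 mGal
Free-air correction = 0.3086 × 1568.0 = 483.88 mGal
Free-air anomaly = 980172.479 − 980696.08 + (483.88) = -39.721 mGal
Bouguer slab correction = 0.04193 × 2.66 × 1568.0 = 174.88 mGal
Simple Bouguer anomaly = -39.721 − (174.88) = -214.601 mGal
Complete Bouguer anomaly = -214.601 + 1.40 = -213.201 mGal

-213.2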